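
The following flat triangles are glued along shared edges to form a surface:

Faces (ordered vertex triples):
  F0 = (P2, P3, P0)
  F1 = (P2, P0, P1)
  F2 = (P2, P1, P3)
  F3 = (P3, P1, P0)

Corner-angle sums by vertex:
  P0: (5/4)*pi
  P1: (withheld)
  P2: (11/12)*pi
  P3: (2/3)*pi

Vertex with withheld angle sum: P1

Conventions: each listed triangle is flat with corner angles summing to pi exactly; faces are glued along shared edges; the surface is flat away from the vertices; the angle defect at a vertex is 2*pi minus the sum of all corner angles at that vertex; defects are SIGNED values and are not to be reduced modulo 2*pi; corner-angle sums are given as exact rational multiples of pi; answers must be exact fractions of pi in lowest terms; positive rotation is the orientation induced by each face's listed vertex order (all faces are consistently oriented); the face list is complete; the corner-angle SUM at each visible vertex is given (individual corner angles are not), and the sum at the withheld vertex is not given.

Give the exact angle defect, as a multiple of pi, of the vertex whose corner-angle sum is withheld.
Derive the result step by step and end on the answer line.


V = 4, E = 6, F = 4; chi = V - E + F = 2
Gauss-Bonnet: total defect = 2*pi*chi = 4*pi; visible defects sum to (19/6)*pi

Answer: defect(P1) = (5/6)*pi


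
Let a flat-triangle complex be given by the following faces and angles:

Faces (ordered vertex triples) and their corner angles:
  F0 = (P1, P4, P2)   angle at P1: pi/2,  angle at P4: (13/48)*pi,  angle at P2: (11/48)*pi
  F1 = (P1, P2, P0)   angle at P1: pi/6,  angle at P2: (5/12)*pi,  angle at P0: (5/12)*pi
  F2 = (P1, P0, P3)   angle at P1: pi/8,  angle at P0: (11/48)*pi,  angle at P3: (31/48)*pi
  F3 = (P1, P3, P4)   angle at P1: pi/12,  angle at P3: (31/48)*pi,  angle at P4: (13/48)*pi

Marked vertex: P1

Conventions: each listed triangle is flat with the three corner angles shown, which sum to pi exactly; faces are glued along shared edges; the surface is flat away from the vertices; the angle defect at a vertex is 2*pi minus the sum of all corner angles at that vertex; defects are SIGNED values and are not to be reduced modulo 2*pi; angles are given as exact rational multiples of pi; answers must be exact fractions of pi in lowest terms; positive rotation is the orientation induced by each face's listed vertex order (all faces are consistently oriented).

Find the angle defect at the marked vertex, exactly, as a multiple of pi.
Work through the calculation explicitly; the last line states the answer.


Sum of corner angles at P1: (7/8)*pi
defect = 2*pi - (7/8)*pi

Answer: defect(P1) = (9/8)*pi


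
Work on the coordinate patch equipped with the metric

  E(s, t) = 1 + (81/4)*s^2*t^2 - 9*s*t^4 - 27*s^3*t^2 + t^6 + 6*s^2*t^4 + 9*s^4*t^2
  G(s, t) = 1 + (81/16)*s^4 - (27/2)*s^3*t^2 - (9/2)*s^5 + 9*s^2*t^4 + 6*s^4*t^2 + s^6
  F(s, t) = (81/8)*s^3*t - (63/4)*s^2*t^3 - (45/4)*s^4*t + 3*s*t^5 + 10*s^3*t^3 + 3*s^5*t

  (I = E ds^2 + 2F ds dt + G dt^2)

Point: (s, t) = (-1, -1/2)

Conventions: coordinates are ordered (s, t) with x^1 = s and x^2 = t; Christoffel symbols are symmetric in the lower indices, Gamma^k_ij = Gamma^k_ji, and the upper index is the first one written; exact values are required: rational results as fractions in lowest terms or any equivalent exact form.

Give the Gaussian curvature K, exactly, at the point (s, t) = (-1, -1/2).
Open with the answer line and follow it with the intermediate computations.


Answer: K = -23808/466489

E = 1025/64, F = 31/2, G = 17, EG - F^2 = 2049/64 at the point
E_s = -651/16, E_t = -1023/16, F_s = -1695/32, F_t = -357/8, G_s = -66, G_t = -24
E_tt = 1275/8, F_st = 2199/16, G_ss = 1761/8
The intrinsic route: Brioschi's K = (det M1 - det M2)/(EG - F^2)^2.
M1 = [[-E_tt/2 + F_st - G_ss/2, E_s/2, F_s - E_t/2], [F_t - G_s/2, E, F], [G_t/2, F, G]] = [[-837/16, -651/32, -21], [-93/8, 1025/64, 31/2], [-12, 31/2, 17]]; det M1 = -2215233/1024
M2 = [[0, E_t/2, G_s/2], [E_t/2, E, F], [G_s/2, F, G]] = [[0, -1023/32, -33], [-1023/32, 1025/64, 31/2], [-33, 31/2, 17]]; det M2 = -2161665/1024
det M1 - det M2 = -837/16; K = -837/16 / (2049/64)^2 = -23808/466489


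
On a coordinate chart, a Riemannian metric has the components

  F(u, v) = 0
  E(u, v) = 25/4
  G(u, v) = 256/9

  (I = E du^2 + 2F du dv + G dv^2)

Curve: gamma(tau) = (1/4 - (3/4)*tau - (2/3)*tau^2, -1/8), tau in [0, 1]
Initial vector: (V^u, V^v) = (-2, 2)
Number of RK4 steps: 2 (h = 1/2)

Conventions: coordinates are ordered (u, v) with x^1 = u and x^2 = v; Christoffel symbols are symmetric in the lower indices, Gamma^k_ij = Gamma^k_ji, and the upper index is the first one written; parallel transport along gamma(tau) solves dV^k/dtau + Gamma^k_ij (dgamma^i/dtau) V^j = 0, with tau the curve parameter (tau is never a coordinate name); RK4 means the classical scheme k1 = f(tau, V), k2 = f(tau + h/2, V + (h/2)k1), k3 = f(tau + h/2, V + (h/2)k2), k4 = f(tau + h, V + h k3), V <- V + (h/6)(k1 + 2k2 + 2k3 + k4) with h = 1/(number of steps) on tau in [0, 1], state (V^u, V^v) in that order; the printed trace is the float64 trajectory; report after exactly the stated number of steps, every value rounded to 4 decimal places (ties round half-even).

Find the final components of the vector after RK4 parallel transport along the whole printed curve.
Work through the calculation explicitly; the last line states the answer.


gamma'(tau) = (-3/4 - (4/3)*tau, 0); f(tau, V)^k = -Gamma^k_ij(gamma(tau)) gamma'^i(tau) V^j; h = 1/2; intermediate values shown to 6 dp
curve data and Christoffel symbols at the stage parameters:
  tau = 0.000000: gamma = (0.250000, -0.125000), gamma' = (-0.750000, 0.000000); Gamma_uuu = 0.000000, Gamma_uuv = 0.000000, Gamma_uvv = 0.000000, Gamma_vuu = 0.000000, Gamma_vuv = 0.000000, Gamma_vvv = 0.000000
  tau = 0.250000: gamma = (0.020833, -0.125000), gamma' = (-1.083333, 0.000000); Gamma_uuu = 0.000000, Gamma_uuv = 0.000000, Gamma_uvv = 0.000000, Gamma_vuu = 0.000000, Gamma_vuv = 0.000000, Gamma_vvv = 0.000000
  tau = 0.500000: gamma = (-0.291667, -0.125000), gamma' = (-1.416667, 0.000000); Gamma_uuu = 0.000000, Gamma_uuv = 0.000000, Gamma_uvv = 0.000000, Gamma_vuu = 0.000000, Gamma_vuv = 0.000000, Gamma_vvv = 0.000000
  tau = 0.750000: gamma = (-0.687500, -0.125000), gamma' = (-1.750000, 0.000000); Gamma_uuu = 0.000000, Gamma_uuv = 0.000000, Gamma_uvv = 0.000000, Gamma_vuu = 0.000000, Gamma_vuv = 0.000000, Gamma_vvv = 0.000000
  tau = 1.000000: gamma = (-1.166667, -0.125000), gamma' = (-2.083333, 0.000000); Gamma_uuu = 0.000000, Gamma_uuv = 0.000000, Gamma_uvv = 0.000000, Gamma_vuu = 0.000000, Gamma_vuv = 0.000000, Gamma_vvv = 0.000000
step 0: V^u = -2.0000, V^v = 2.0000
step 1: k1 = (0.000000, 0.000000), k2 = (0.000000, 0.000000), k3 = (0.000000, 0.000000), k4 = (0.000000, 0.000000); V <- V + (h/6)(k1 + 2k2 + 2k3 + k4): V^u = -2.0000, V^v = 2.0000
step 2: k1 = (0.000000, 0.000000), k2 = (0.000000, 0.000000), k3 = (0.000000, 0.000000), k4 = (0.000000, 0.000000); V <- V + (h/6)(k1 + 2k2 + 2k3 + k4): V^u = -2.0000, V^v = 2.0000

Answer: V^u = -2.0000, V^v = 2.0000


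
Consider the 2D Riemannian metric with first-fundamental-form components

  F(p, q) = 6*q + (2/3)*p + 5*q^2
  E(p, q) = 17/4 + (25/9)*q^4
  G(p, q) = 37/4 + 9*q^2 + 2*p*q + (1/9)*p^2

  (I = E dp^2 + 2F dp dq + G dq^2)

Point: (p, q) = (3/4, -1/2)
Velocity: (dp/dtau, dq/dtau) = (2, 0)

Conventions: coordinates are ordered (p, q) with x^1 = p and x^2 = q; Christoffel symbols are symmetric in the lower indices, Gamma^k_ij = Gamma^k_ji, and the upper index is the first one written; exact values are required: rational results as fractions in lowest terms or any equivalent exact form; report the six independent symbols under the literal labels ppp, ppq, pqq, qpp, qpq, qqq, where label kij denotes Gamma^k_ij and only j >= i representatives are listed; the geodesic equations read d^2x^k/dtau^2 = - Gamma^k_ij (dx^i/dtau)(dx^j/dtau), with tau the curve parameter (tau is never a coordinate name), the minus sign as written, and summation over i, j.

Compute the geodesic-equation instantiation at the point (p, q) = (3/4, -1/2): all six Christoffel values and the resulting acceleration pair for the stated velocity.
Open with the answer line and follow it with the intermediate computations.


Answer: Gamma_ppp = 3920/106601, Gamma_ppq = -18500/106601, Gamma_pqq = 24492/106601, Gamma_qpp = 124852/959409, Gamma_qpq = -18740/319803, Gamma_qqq = -34140/106601; accelerations (d^2p/dtau^2, d^2q/dtau^2) = (-15680/106601, -499408/959409)

E = 637/144, F = -5/4, G = 173/16 at the point
E_p = 0, E_q = -25/18, F_p = 2/3, F_q = 1, G_p = -5/6, G_q = -15/2
EG - F^2 = 106601/2304;  g^inv = (2304/106601) * [[173/16, 5/4], [5/4, 637/144]]
first-kind symbols [ij,l] = (1/2)(d_i g_jl + d_j g_il - d_l g_ij): [pp,p] = E_p/2 = 0, [pp,q] = F_p - E_q/2 = 49/36, [pq,p] = E_q/2 = -25/36, [pq,q] = G_p/2 = -5/12, [qq,p] = F_q - G_p/2 = 17/12, [qq,q] = G_q/2 = -15/4
Gamma^p_ij = (G*[ij,p] - F*[ij,q])/(EG - F^2), Gamma^q_ij = (E*[ij,q] - F*[ij,p])/(EG - F^2)
Gamma_ppp = 3920/106601, Gamma_ppq = -18500/106601, Gamma_pqq = 24492/106601, Gamma_qpp = 124852/959409, Gamma_qpq = -18740/319803, Gamma_qqq = -34140/106601
d^2p/dtau^2 = -(Gamma_ppp*(2)^2 + 2*Gamma_ppq*(2)*(0) + Gamma_pqq*(0)^2) = -15680/106601
d^2q/dtau^2 = -(Gamma_qpp*(2)^2 + 2*Gamma_qpq*(2)*(0) + Gamma_qqq*(0)^2) = -499408/959409


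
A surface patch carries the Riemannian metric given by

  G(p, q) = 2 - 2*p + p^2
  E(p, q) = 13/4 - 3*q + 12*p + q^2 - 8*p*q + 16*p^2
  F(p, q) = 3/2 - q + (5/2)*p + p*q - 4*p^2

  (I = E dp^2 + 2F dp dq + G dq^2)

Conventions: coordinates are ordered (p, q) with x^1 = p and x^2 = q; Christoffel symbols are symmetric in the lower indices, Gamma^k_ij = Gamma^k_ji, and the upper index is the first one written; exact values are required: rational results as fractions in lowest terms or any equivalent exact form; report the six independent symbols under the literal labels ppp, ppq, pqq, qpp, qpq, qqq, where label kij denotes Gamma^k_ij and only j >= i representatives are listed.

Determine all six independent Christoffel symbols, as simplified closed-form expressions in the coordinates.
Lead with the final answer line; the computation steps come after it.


Answer: Gamma_ppp = (64*p - 16*q + 24)/(68*p^2 - 32*p*q + 40*p + 4*q^2 - 12*q + 17), Gamma_ppq = (-16*p + 4*q - 6)/(68*p^2 - 32*p*q + 40*p + 4*q^2 - 12*q + 17), Gamma_pqq = 0, Gamma_qpp = (16 - 16*p)/(68*p^2 - 32*p*q + 40*p + 4*q^2 - 12*q + 17), Gamma_qpq = (4*p - 4)/(68*p^2 - 32*p*q + 40*p + 4*q^2 - 12*q + 17), Gamma_qqq = 0

E = 13/4 - 3*q + 12*p + q^2 - 8*p*q + 16*p^2; F = 3/2 - q + (5/2)*p + p*q - 4*p^2; G = 2 - 2*p + p^2
Gamma^k_ij = (1/2) g^{kl} (d_i g_jl + d_j g_il - d_l g_ij), with g^inv = (1/(EG-F^2)) [[G, -F], [-F, E]]
first partials: E_p = 12 - 8*q + 32*p, E_q = -3 + 2*q - 8*p, F_p = 5/2 + q - 8*p, F_q = -1 + p, G_p = -2 + 2*p, G_q = 0
D = EG - F^2 = 17/4 - 3*q + 10*p + q^2 - 8*p*q + 17*p^2
expanded: Gamma^p_pp = (G E_p - 2F F_p + F E_q)/(2D), Gamma^p_pq = (G E_q - F G_p)/(2D), Gamma^p_qq = (2G F_q - G G_p - F G_q)/(2D), Gamma^q_pp = (2E F_p - E E_q - F E_p)/(2D), Gamma^q_pq = (E G_p - F E_q)/(2D), Gamma^q_qq = (E G_q - 2F F_q + F G_p)/(2D); substitute and cancel common factors


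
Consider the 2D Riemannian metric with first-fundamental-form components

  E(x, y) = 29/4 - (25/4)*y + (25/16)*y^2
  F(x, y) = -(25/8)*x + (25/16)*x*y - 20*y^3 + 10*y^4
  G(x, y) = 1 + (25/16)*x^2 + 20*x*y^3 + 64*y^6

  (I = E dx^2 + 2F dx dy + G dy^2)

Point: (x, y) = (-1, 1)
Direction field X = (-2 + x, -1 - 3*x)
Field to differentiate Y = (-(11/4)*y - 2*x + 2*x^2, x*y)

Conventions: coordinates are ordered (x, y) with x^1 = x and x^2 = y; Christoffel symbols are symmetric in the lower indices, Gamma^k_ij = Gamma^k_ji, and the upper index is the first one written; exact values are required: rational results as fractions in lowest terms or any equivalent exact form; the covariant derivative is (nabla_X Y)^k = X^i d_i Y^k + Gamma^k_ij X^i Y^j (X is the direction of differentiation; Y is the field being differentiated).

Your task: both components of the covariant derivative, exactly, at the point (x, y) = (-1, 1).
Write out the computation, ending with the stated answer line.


E = 41/16, F = -135/16, G = 745/16 at the point
E_x = 0, E_y = -25/8, F_x = -25/16, F_y = -345/16, G_x = 135/8, G_y = 324
EG - F^2 = 385/8;  g^inv = (8/385) * [[745/16, 135/16], [135/16, 41/16]]
first-kind symbols [ij,l] = (1/2)(d_i g_jl + d_j g_il - d_l g_ij): [xx,x] = E_x/2 = 0, [xx,y] = F_x - E_y/2 = 0, [xy,x] = E_y/2 = -25/16, [xy,y] = G_x/2 = 135/16, [yy,x] = F_y - G_x/2 = -30, [yy,y] = G_y/2 = 162
Gamma^x_ij = (G*[ij,x] - F*[ij,y])/(EG - F^2), Gamma^y_ij = (E*[ij,y] - F*[ij,x])/(EG - F^2)
Gamma_xxx = 0, Gamma_xxy = -5/154, Gamma_xyy = -48/77, Gamma_yxx = 0, Gamma_yxy = 27/154, Gamma_yyy = 1296/385
X = (-3, 2), Y = (5/4, -1) at the point

Answer: (nabla_X Y)^x = 597/44, (nabla_X Y)^y = -2369/220


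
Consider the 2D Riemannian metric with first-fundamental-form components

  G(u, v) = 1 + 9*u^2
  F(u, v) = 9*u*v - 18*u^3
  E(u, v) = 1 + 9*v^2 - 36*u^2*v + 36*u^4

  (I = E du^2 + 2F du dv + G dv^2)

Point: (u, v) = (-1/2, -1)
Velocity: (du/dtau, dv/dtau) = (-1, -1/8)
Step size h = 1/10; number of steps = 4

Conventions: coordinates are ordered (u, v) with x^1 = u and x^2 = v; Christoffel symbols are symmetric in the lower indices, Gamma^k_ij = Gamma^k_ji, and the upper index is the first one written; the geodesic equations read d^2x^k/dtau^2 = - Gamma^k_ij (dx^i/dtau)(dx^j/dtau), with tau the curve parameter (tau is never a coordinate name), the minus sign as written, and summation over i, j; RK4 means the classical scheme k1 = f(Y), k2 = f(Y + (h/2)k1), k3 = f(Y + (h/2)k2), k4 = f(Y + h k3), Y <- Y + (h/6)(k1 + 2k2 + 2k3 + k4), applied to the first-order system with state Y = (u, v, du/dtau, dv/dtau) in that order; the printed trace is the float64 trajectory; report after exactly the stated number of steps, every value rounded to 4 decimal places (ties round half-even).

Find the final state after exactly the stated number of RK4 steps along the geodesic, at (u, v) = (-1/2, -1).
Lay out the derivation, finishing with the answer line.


f(Y) = (du/dtau, dv/dtau, -Gamma^u_ij Y'^i Y'^j, -Gamma^v_ij Y'^i Y'^j) with the Gammas evaluated at the stage position; h = 0.100000; intermediate values shown to 6 dp
step 0: u = -0.5000, v = -1.0000, du/dtau = -1.0000, dv/dtau = -0.1250
step 1:
  k1: at (u, v) = (-0.500000, -1.000000), (du/dtau, dv/dtau) = (-1.000000, -0.125000); Gamma_uuu = -1.148936, Gamma_uuv = -0.574468, Gamma_uvv = 0.000000, Gamma_vuu = -0.382979, Gamma_vuv = -0.191489, Gamma_vvv = 0.000000; k1 = (-1.000000, -0.125000, 1.292553, 0.430851)
  k2: at (u, v) = (-0.550000, -1.006250), (du/dtau, dv/dtau) = (-0.935372, -0.103457); Gamma_uuu = -1.177760, Gamma_uuv = -0.535346, Gamma_uvv = 0.000000, Gamma_vuu = -0.402028, Gamma_vuv = -0.182740, Gamma_vvv = 0.000000; k2 = (-0.935372, -0.103457, 1.134060, 0.387111)
  k3: at (u, v) = (-0.546769, -1.005173), (du/dtau, dv/dtau) = (-0.943297, -0.105644); Gamma_uuu = -1.176553, Gamma_uuv = -0.537957, Gamma_uvv = 0.000000, Gamma_vuu = -0.401290, Gamma_vuv = -0.183483, Gamma_vvv = 0.000000; k3 = (-0.943297, -0.105644, 1.154127, 0.393641)
  k4: at (u, v) = (-0.594330, -1.010564), (du/dtau, dv/dtau) = (-0.884587, -0.085636); Gamma_uuu = -1.196164, Gamma_uuv = -0.503157, Gamma_uvv = 0.000000, Gamma_vuu = -0.414040, Gamma_vuv = -0.174163, Gamma_vvv = 0.000000; k4 = (-0.884587, -0.085636, 1.012222, 0.350371)
  Y <- Y + (h/6)(k1 + 2k2 + 2k3 + k4): u = -0.5940, v = -1.0105, du/dtau = -0.8853, dv/dtau = -0.0860
step 2:
  k1: at (u, v) = (-0.594032, -1.010481), (du/dtau, dv/dtau) = (-0.885314, -0.085955); Gamma_uuu = -1.196090, Gamma_uuv = -0.503378, Gamma_uvv = 0.000000, Gamma_vuu = -0.413998, Gamma_vuv = -0.174232, Gamma_vvv = 0.000000; k1 = (-0.885314, -0.085955, 1.014083, 0.351001)
  k2: at (u, v) = (-0.638298, -1.014778), (du/dtau, dv/dtau) = (-0.834610, -0.068405); Gamma_uuu = -1.208304, Gamma_uuv = -0.473252, Gamma_uvv = 0.000000, Gamma_vuu = -0.421538, Gamma_vuv = -0.165103, Gamma_vvv = 0.000000; k2 = (-0.834610, -0.068405, 0.895710, 0.312484)
  k3: at (u, v) = (-0.635763, -1.013901), (du/dtau, dv/dtau) = (-0.840529, -0.070330); Gamma_uuu = -1.208061, Gamma_uuv = -0.475044, Gamma_uvv = 0.000000, Gamma_vuu = -0.421470, Gamma_vuv = -0.165734, Gamma_vvv = 0.000000; k3 = (-0.840529, -0.070330, 0.909645, 0.317358)
  k4: at (u, v) = (-0.678085, -1.017514), (du/dtau, dv/dtau) = (-0.794350, -0.054219); Gamma_uuu = -1.215296, Gamma_uuv = -0.448062, Gamma_uvv = 0.000000, Gamma_vuu = -0.425414, Gamma_vuv = -0.156844, Gamma_vvv = 0.000000; k4 = (-0.794350, -0.054219, 0.805436, 0.281942)
  Y <- Y + (h/6)(k1 + 2k2 + 2k3 + k4): u = -0.6779, v = -1.0174, du/dtau = -0.7948, dv/dtau = -0.0544
step 3:
  k1: at (u, v) = (-0.677864, -1.017441), (du/dtau, dv/dtau) = (-0.794810, -0.054411); Gamma_uuu = -1.215294, Gamma_uuv = -0.448207, Gamma_uvv = 0.000000, Gamma_vuu = -0.425422, Gamma_vuv = -0.156898, Gamma_vvv = 0.000000; k1 = (-0.794810, -0.054411, 0.806497, 0.282320)
  k2: at (u, v) = (-0.717605, -1.020162), (du/dtau, dv/dtau) = (-0.754486, -0.040295); Gamma_uuu = -1.218622, Gamma_uuv = -0.424545, Gamma_uvv = 0.000000, Gamma_vuu = -0.426564, Gamma_vuv = -0.148607, Gamma_vvv = 0.000000; k2 = (-0.754486, -0.040295, 0.719513, 0.251857)
  k3: at (u, v) = (-0.715589, -1.019456), (du/dtau, dv/dtau) = (-0.758835, -0.041818); Gamma_uuu = -1.218784, Gamma_uuv = -0.425798, Gamma_uvv = 0.000000, Gamma_vuu = -0.426772, Gamma_vuv = -0.149098, Gamma_vvv = 0.000000; k3 = (-0.758835, -0.041818, 0.728836, 0.255211)
  k4: at (u, v) = (-0.753748, -1.021623), (du/dtau, dv/dtau) = (-0.721927, -0.028890); Gamma_uuu = -1.219327, Gamma_uuv = -0.404421, Gamma_uvv = 0.000000, Gamma_vuu = -0.425908, Gamma_vuv = -0.141264, Gamma_vvv = 0.000000; k4 = (-0.721927, -0.028890, 0.652356, 0.227867)
  Y <- Y + (h/6)(k1 + 2k2 + 2k3 + k4): u = -0.7536, v = -1.0216, du/dtau = -0.7222, dv/dtau = -0.0290
step 4:
  k1: at (u, v) = (-0.753587, -1.021567), (du/dtau, dv/dtau) = (-0.722218, -0.029005); Gamma_uuu = -1.219351, Gamma_uuv = -0.404515, Gamma_uvv = 0.000000, Gamma_vuu = -0.425932, Gamma_vuv = -0.141302, Gamma_vvv = 0.000000; k1 = (-0.722218, -0.029005, 0.652959, 0.228086)
  k2: at (u, v) = (-0.789698, -1.023017), (du/dtau, dv/dtau) = (-0.689570, -0.017601); Gamma_uuu = -1.217779, Gamma_uuv = -0.385520, Gamma_uvv = 0.000000, Gamma_vuu = -0.423597, Gamma_vuv = -0.134101, Gamma_vvv = 0.000000; k2 = (-0.689570, -0.017601, 0.588420, 0.204679)
  k3: at (u, v) = (-0.788066, -1.022447), (du/dtau, dv/dtau) = (-0.692797, -0.018771); Gamma_uuu = -1.218098, Gamma_uuv = -0.386420, Gamma_uvv = 0.000000, Gamma_vuu = -0.423901, Gamma_vuv = -0.134475, Gamma_vvv = 0.000000; k3 = (-0.692797, -0.018771, 0.594698, 0.206956)
  k4: at (u, v) = (-0.822867, -1.023444), (du/dtau, dv/dtau) = (-0.662748, -0.008310); Gamma_uuu = -1.214934, Gamma_uuv = -0.369116, Gamma_uvv = 0.000000, Gamma_vuu = -0.420467, Gamma_vuv = -0.127744, Gamma_vvv = 0.000000; k4 = (-0.662748, -0.008310, 0.537707, 0.186091)
  Y <- Y + (h/6)(k1 + 2k2 + 2k3 + k4): u = -0.8227, v = -1.0234, du/dtau = -0.6629, dv/dtau = -0.0084

Answer: u = -0.8227, v = -1.0234, du/dtau = -0.6629, dv/dtau = -0.0084


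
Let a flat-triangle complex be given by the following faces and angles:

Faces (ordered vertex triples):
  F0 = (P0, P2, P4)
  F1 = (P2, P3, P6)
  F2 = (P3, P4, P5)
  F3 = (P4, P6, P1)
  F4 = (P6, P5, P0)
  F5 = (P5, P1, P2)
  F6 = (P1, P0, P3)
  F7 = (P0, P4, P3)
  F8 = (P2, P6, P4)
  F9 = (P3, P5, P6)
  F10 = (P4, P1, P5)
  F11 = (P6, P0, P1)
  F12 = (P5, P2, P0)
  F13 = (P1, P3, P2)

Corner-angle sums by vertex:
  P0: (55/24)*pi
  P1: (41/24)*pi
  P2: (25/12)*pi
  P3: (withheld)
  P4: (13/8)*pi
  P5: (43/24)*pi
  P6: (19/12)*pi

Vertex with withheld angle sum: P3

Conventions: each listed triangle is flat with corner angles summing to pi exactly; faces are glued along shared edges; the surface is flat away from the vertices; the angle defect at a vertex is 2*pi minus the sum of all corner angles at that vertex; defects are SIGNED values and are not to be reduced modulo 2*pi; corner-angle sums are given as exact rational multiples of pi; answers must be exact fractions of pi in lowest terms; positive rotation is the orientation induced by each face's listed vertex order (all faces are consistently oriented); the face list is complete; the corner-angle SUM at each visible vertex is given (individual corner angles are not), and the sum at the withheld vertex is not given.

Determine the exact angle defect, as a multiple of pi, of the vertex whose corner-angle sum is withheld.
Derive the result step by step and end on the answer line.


V = 7, E = 21, F = 14; chi = V - E + F = 0
Gauss-Bonnet: total defect = 2*pi*chi = 0; visible defects sum to (11/12)*pi

Answer: defect(P3) = (-11/12)*pi


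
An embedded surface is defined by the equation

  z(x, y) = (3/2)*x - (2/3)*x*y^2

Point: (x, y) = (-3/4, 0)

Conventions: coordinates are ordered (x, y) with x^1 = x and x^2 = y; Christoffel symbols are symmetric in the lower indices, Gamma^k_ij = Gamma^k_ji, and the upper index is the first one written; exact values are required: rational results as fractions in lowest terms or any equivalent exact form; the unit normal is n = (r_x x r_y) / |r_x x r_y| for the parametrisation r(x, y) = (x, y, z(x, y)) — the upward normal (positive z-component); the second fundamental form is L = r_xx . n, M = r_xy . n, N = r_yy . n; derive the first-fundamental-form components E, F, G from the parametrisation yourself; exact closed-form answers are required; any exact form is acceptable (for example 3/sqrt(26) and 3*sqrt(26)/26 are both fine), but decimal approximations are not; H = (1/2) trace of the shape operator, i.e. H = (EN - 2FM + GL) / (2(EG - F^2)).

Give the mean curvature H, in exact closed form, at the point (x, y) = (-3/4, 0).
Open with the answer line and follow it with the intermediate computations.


Answer: H = sqrt(13)/13

z_x = 3/2, z_y = 0, z_xx = 0, z_xy = 0, z_yy = 1
E = 13/4, F = 0, G = 1; answer radicand W^2 = 13/4
unnormalised second-form numerators: l = 0, m = 0, n = 1; L = l/sqrt(13/4), and similarly M = m/sqrt(W^2), N = n/sqrt(W^2)
H = (E*n - 2*F*m + G*l) / (2*(EG - F^2)*sqrt(W^2)); E*n - 2*F*m + G*l = 13/4, EG - F^2 = 13/4, so H = (1/2)/sqrt(13/4)


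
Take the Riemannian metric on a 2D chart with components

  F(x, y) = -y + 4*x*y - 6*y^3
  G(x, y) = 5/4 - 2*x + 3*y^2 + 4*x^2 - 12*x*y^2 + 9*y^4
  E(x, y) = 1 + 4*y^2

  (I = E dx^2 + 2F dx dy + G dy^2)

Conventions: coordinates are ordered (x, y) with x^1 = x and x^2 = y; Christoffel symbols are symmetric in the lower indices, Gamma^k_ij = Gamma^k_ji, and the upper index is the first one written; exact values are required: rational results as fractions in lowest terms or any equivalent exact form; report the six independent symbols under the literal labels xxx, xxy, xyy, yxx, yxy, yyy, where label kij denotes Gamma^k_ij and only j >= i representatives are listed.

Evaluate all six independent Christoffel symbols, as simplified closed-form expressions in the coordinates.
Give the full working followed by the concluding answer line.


E = 1 + 4*y^2; F = -y + 4*x*y - 6*y^3; G = 5/4 - 2*x + 3*y^2 + 4*x^2 - 12*x*y^2 + 9*y^4
Gamma^k_ij = (1/2) g^{kl} (d_i g_jl + d_j g_il - d_l g_ij), with g^inv = (1/(EG-F^2)) [[G, -F], [-F, E]]
first partials: E_x = 0, E_y = 8*y, F_x = 4*y, F_y = -1 + 4*x - 18*y^2, G_x = -2 + 8*x - 12*y^2, G_y = 6*y - 24*x*y + 36*y^3
D = EG - F^2 = 5/4 - 2*x + 7*y^2 + 4*x^2 - 12*x*y^2 + 9*y^4
expanded: Gamma^x_xx = (G E_x - 2F F_x + F E_y)/(2D), Gamma^x_xy = (G E_y - F G_x)/(2D), Gamma^x_yy = (2G F_y - G G_x - F G_y)/(2D), Gamma^y_xx = (2E F_x - E E_y - F E_x)/(2D), Gamma^y_xy = (E G_x - F E_y)/(2D), Gamma^y_yy = (E G_y - 2F F_y + F G_x)/(2D); substitute and cancel common factors

Answer: Gamma_xxx = 0, Gamma_xxy = 16*y/(16*x^2 - 48*x*y^2 - 8*x + 36*y^4 + 28*y^2 + 5), Gamma_xyy = -48*y^2/(16*x^2 - 48*x*y^2 - 8*x + 36*y^4 + 28*y^2 + 5), Gamma_yxx = 0, Gamma_yxy = (16*x - 24*y^2 - 4)/(16*x^2 - 48*x*y^2 - 8*x + 36*y^4 + 28*y^2 + 5), Gamma_yyy = (-48*x*y + 72*y^3 + 12*y)/(16*x^2 - 48*x*y^2 - 8*x + 36*y^4 + 28*y^2 + 5)


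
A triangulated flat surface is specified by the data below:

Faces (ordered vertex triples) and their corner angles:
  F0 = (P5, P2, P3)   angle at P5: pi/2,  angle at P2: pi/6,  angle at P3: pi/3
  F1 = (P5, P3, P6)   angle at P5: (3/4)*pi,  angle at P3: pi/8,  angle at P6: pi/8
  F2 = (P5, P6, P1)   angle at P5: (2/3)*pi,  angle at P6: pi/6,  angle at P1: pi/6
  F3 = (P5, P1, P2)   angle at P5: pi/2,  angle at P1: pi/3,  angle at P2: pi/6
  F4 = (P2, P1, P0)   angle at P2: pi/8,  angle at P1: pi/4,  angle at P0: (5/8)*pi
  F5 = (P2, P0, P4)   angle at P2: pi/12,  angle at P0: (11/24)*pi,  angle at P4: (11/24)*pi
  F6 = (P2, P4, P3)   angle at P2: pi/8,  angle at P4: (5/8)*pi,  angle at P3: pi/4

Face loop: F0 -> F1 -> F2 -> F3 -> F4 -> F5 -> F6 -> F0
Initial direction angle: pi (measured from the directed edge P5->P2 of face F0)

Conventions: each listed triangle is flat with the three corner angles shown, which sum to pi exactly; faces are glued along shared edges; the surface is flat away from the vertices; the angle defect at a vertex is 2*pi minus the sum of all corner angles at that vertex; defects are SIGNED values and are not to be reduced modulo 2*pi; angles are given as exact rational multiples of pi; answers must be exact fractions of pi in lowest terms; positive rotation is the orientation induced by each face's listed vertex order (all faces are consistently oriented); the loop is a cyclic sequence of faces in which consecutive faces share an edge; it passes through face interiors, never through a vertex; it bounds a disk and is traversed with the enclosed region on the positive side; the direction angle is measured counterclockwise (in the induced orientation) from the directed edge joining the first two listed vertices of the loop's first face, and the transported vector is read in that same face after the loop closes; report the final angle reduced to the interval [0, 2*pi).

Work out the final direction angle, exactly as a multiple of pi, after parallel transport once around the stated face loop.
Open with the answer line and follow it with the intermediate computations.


Answer: final direction angle = (23/12)*pi

enclosed vertex P2: corner angles sum to (2/3)*pi, defect = 2*pi - (2/3)*pi = (4/3)*pi
enclosed vertex P5: corner angles sum to (29/12)*pi, defect = 2*pi - (29/12)*pi = (-5/12)*pi
the final direction is the initial angle plus the enclosed defects, taken mod 2*pi in the induced orientation
final angle = pi + (11/12)*pi = (23/12)*pi (mod 2*pi)


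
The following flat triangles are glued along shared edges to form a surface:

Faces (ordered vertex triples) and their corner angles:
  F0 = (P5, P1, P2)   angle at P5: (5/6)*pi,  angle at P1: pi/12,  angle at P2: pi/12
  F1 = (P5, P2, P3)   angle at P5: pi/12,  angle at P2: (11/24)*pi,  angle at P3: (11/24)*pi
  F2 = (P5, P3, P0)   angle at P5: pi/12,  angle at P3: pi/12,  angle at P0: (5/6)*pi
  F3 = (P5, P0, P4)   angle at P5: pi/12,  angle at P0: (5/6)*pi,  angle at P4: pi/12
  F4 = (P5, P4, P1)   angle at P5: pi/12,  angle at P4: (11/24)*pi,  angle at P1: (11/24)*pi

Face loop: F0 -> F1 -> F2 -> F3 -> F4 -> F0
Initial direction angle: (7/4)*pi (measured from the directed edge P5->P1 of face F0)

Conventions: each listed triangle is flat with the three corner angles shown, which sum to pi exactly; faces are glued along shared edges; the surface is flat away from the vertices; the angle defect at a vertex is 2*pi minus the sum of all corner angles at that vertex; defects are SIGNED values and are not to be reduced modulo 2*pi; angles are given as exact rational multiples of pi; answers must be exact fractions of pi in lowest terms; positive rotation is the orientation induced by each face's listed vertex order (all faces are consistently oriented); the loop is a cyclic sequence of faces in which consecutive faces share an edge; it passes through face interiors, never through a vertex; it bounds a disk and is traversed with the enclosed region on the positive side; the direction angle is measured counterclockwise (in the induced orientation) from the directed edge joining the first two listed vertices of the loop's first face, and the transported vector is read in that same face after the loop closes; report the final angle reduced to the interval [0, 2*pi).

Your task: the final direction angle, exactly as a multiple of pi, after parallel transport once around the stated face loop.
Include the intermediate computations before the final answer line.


enclosed vertex P5: corner angles sum to (7/6)*pi, defect = 2*pi - (7/6)*pi = (5/6)*pi
holonomy = initial angle + sum of enclosed defects (mod 2*pi), positive in the induced orientation
final angle = (7/4)*pi + (5/6)*pi = (7/12)*pi (mod 2*pi)

Answer: final direction angle = (7/12)*pi


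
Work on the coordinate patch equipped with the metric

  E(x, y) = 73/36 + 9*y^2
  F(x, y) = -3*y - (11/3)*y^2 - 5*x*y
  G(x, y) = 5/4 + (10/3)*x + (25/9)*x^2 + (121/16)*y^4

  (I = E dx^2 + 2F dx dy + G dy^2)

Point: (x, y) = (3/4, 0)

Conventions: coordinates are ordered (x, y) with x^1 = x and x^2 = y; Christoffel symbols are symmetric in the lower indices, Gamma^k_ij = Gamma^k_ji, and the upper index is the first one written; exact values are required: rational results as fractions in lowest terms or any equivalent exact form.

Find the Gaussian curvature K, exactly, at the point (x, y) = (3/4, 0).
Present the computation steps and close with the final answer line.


E = 73/36, F = 0, G = 85/16, EG - F^2 = 6205/576 at the point
E_x = 0, E_y = 0, F_x = 0, F_y = -27/4, G_x = 15/2, G_y = 0
E_yy = 18, F_xy = -5, G_xx = 50/9
Evaluate Brioschi's two determinant matrices M1, M2 and divide by (EG - F^2)^2.
M1 = [[-E_yy/2 + F_xy - G_xx/2, E_x/2, F_x - E_y/2], [F_y - G_x/2, E, F], [G_y/2, F, G]] = [[-151/9, 0, 0], [-21/2, 73/36, 0], [0, 0, 85/16]]; det M1 = -936955/5184
M2 = [[0, E_y/2, G_x/2], [E_y/2, E, F], [G_x/2, F, G]] = [[0, 0, 15/4], [0, 73/36, 0], [15/4, 0, 85/16]]; det M2 = -1825/64
det M1 - det M2 = -394565/2592; K = -394565/2592 / (6205/576)^2 = -138368/105485

Answer: K = -138368/105485


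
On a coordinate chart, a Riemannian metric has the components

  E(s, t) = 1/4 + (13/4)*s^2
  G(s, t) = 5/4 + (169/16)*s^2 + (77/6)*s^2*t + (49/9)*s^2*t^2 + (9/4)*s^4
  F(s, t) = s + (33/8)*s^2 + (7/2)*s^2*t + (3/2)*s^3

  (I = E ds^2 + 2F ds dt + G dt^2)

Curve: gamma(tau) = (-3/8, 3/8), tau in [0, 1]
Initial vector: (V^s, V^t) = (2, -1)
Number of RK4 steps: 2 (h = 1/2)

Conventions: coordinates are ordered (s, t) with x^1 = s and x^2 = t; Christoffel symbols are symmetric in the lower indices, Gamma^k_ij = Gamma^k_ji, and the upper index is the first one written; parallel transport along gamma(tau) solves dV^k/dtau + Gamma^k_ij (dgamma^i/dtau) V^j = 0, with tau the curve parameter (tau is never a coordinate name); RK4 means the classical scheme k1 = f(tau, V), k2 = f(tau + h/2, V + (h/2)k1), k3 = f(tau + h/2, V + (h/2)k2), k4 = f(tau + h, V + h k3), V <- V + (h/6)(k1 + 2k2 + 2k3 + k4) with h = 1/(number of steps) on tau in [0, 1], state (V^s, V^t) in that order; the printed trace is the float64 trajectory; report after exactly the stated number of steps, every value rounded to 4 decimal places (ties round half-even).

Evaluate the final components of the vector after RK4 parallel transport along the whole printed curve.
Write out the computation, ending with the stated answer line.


gamma'(tau) = (0, 0); f(tau, V)^k = -Gamma^k_ij(gamma(tau)) gamma'^i(tau) V^j; h = 1/2; intermediate values shown to 6 dp
curve data and Christoffel symbols at the stage parameters:
  tau = 0.000000: gamma = (-0.375000, 0.375000), gamma' = (0.000000, 0.000000); Gamma_sss = -1.479020, Gamma_sst = 0.805968, Gamma_stt = 9.821835, Gamma_tss = -0.557199, Gamma_tst = -1.834970, Gamma_ttt = -0.522039
  tau = 0.250000: gamma = (-0.375000, 0.375000), gamma' = (0.000000, 0.000000); Gamma_sss = -1.479020, Gamma_sst = 0.805968, Gamma_stt = 9.821835, Gamma_tss = -0.557199, Gamma_tst = -1.834970, Gamma_ttt = -0.522039
  tau = 0.500000: gamma = (-0.375000, 0.375000), gamma' = (0.000000, 0.000000); Gamma_sss = -1.479020, Gamma_sst = 0.805968, Gamma_stt = 9.821835, Gamma_tss = -0.557199, Gamma_tst = -1.834970, Gamma_ttt = -0.522039
  tau = 0.750000: gamma = (-0.375000, 0.375000), gamma' = (0.000000, 0.000000); Gamma_sss = -1.479020, Gamma_sst = 0.805968, Gamma_stt = 9.821835, Gamma_tss = -0.557199, Gamma_tst = -1.834970, Gamma_ttt = -0.522039
  tau = 1.000000: gamma = (-0.375000, 0.375000), gamma' = (0.000000, 0.000000); Gamma_sss = -1.479020, Gamma_sst = 0.805968, Gamma_stt = 9.821835, Gamma_tss = -0.557199, Gamma_tst = -1.834970, Gamma_ttt = -0.522039
step 0: V^s = 2.0000, V^t = -1.0000
step 1: k1 = (0.000000, 0.000000), k2 = (0.000000, 0.000000), k3 = (0.000000, 0.000000), k4 = (0.000000, 0.000000); V <- V + (h/6)(k1 + 2k2 + 2k3 + k4): V^s = 2.0000, V^t = -1.0000
step 2: k1 = (0.000000, 0.000000), k2 = (0.000000, 0.000000), k3 = (0.000000, 0.000000), k4 = (0.000000, 0.000000); V <- V + (h/6)(k1 + 2k2 + 2k3 + k4): V^s = 2.0000, V^t = -1.0000

Answer: V^s = 2.0000, V^t = -1.0000


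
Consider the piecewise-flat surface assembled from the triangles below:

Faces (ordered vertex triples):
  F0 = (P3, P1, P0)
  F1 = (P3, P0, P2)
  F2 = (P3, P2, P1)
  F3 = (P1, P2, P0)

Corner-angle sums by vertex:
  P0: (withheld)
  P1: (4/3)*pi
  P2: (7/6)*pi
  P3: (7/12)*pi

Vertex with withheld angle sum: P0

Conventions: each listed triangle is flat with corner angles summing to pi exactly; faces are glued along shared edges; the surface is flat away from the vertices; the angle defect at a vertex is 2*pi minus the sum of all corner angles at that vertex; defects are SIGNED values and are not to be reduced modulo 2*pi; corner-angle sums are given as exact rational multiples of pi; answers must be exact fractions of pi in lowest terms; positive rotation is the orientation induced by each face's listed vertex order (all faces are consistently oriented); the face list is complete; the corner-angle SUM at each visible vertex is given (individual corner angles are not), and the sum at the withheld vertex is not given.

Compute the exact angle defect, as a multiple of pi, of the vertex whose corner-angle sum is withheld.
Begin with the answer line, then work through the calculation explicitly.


Answer: defect(P0) = (13/12)*pi

V = 4, E = 6, F = 4; chi = V - E + F = 2
Gauss-Bonnet: total defect = 2*pi*chi = 4*pi; visible defects sum to (35/12)*pi


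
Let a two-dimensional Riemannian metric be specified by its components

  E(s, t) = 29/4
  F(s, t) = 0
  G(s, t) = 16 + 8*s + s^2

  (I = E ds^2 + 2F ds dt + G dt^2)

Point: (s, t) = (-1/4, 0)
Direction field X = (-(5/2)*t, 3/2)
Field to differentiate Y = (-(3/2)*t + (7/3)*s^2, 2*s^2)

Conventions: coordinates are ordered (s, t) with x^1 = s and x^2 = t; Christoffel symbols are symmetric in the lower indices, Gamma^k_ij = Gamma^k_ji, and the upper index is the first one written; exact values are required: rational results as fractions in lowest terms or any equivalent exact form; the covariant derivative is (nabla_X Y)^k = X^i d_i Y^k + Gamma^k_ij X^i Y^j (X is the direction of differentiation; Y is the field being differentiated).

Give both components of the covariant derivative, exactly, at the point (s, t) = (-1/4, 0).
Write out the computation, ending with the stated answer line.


E = 29/4, F = 0, G = 225/16 at the point
E_s = 0, E_t = 0, F_s = 0, F_t = 0, G_s = 15/2, G_t = 0
EG - F^2 = 6525/64;  g^inv = (64/6525) * [[225/16, 0], [0, 29/4]]
first-kind symbols [ij,l] = (1/2)(d_i g_jl + d_j g_il - d_l g_ij): [ss,s] = E_s/2 = 0, [ss,t] = F_s - E_t/2 = 0, [st,s] = E_t/2 = 0, [st,t] = G_s/2 = 15/4, [tt,s] = F_t - G_s/2 = -15/4, [tt,t] = G_t/2 = 0
Gamma^s_ij = (G*[ij,s] - F*[ij,t])/(EG - F^2), Gamma^t_ij = (E*[ij,t] - F*[ij,s])/(EG - F^2)
Gamma_sss = 0, Gamma_sst = 0, Gamma_stt = -15/29, Gamma_tss = 0, Gamma_tst = 4/15, Gamma_ttt = 0
X = (0, 3/2), Y = (7/48, 1/8) at the point

Answer: (nabla_X Y)^s = -1089/464, (nabla_X Y)^t = 7/120


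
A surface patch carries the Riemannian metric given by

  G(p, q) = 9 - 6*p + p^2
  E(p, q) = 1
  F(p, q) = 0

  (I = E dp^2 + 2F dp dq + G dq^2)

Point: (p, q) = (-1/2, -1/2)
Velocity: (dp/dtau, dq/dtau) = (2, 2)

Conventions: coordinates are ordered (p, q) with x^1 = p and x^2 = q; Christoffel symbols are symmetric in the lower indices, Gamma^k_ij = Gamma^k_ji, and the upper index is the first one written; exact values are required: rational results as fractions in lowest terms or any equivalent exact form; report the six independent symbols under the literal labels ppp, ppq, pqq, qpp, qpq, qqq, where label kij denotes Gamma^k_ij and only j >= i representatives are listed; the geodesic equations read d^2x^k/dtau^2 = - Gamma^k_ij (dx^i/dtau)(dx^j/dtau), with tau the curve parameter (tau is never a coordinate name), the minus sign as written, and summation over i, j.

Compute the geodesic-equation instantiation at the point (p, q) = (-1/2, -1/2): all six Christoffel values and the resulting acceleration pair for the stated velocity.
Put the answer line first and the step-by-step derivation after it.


Answer: Gamma_ppp = 0, Gamma_ppq = 0, Gamma_pqq = 7/2, Gamma_qpp = 0, Gamma_qpq = -2/7, Gamma_qqq = 0; accelerations (d^2p/dtau^2, d^2q/dtau^2) = (-14, 16/7)

E = 1, F = 0, G = 49/4 at the point
E_p = 0, E_q = 0, F_p = 0, F_q = 0, G_p = -7, G_q = 0
EG - F^2 = 49/4;  g^inv = (4/49) * [[49/4, 0], [0, 1]]
first-kind symbols [ij,l] = (1/2)(d_i g_jl + d_j g_il - d_l g_ij): [pp,p] = E_p/2 = 0, [pp,q] = F_p - E_q/2 = 0, [pq,p] = E_q/2 = 0, [pq,q] = G_p/2 = -7/2, [qq,p] = F_q - G_p/2 = 7/2, [qq,q] = G_q/2 = 0
Gamma^p_ij = (G*[ij,p] - F*[ij,q])/(EG - F^2), Gamma^q_ij = (E*[ij,q] - F*[ij,p])/(EG - F^2)
Gamma_ppp = 0, Gamma_ppq = 0, Gamma_pqq = 7/2, Gamma_qpp = 0, Gamma_qpq = -2/7, Gamma_qqq = 0
d^2p/dtau^2 = -(Gamma_ppp*(2)^2 + 2*Gamma_ppq*(2)*(2) + Gamma_pqq*(2)^2) = -14
d^2q/dtau^2 = -(Gamma_qpp*(2)^2 + 2*Gamma_qpq*(2)*(2) + Gamma_qqq*(2)^2) = 16/7


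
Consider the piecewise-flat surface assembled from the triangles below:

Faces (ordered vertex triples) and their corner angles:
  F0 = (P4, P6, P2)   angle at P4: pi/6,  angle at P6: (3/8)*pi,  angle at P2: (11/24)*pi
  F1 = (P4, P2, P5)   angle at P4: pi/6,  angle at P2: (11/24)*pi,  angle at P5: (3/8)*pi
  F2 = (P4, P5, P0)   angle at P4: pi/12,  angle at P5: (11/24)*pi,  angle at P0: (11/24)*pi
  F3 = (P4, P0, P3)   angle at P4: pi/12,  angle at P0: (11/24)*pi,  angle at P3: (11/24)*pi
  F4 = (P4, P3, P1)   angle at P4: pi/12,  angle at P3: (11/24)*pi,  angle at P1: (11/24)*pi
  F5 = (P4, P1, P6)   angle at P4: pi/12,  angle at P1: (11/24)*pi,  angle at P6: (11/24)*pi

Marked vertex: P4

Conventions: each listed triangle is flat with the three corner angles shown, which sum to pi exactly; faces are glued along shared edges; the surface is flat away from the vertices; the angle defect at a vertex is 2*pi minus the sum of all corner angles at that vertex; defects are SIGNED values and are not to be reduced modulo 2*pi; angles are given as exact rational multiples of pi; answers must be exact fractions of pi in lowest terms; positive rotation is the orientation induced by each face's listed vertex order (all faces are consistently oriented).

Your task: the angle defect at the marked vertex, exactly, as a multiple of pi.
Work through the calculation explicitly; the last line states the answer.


Sum of corner angles at P4: (2/3)*pi
defect = 2*pi - (2/3)*pi

Answer: defect(P4) = (4/3)*pi


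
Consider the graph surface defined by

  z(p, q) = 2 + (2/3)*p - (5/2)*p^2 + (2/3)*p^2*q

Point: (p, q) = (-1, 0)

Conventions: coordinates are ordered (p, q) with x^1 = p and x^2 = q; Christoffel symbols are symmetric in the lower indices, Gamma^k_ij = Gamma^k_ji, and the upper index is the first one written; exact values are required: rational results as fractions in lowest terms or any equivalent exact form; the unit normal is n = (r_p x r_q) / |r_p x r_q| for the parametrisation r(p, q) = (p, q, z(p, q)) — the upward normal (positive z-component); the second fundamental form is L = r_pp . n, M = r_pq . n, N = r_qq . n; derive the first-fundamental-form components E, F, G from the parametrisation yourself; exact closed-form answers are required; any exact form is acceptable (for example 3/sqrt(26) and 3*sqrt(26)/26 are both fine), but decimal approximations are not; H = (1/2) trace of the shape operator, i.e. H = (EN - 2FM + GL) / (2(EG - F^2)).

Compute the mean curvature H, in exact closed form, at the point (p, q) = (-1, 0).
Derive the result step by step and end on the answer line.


z_p = 17/3, z_q = 2/3, z_pp = -5, z_pq = -4/3, z_qq = 0
E = 298/9, F = 34/9, G = 13/9; answer radicand W^2 = 302/9
unnormalised second-form numerators: l = -5, m = -4/3, n = 0; L = l/sqrt(302/9), and similarly M = m/sqrt(W^2), N = n/sqrt(W^2)
H = (E*n - 2*F*m + G*l) / (2*(EG - F^2)*sqrt(W^2)); E*n - 2*F*m + G*l = 77/27, EG - F^2 = 302/9, so H = (77/1812)/sqrt(302/9)

Answer: H = 77*sqrt(302)/182408
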